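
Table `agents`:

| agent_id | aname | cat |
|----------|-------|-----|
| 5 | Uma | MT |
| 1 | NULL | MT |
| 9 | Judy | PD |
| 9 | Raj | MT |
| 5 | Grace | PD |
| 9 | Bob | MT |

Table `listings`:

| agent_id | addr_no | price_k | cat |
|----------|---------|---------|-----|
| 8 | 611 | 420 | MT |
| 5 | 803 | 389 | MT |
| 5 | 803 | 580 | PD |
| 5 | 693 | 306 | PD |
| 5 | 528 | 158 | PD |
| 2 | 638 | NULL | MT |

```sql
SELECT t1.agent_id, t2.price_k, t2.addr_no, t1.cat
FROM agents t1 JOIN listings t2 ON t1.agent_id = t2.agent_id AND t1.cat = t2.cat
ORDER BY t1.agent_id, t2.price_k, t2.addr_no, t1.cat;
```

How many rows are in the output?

4

INNER JOIN keeps only pairs where the ON condition holds.
Matching on t1.agent_id = t2.agent_id AND t1.cat = t2.cat.
Matched pairs: 4.
Total: 4 rows.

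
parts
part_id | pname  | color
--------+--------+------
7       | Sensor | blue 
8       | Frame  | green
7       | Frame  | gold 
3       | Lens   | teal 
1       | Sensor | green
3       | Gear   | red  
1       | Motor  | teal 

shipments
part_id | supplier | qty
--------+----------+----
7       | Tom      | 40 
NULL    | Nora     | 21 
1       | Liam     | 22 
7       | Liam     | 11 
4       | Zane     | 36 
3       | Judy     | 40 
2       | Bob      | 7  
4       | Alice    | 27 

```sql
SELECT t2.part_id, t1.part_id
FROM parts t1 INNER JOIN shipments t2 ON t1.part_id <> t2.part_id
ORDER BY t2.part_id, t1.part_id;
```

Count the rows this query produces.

41

INNER JOIN keeps only pairs where the ON condition holds.
Matching on t1.part_id <> t2.part_id. A NULL in a compared column never satisfies the condition.
- t1 (part_id=7) pairs with 5 row(s) of t2.
- t1 (part_id=8) pairs with 7 row(s) of t2.
- t1 (part_id=7) pairs with 5 row(s) of t2.
- t1 (part_id=3) pairs with 6 row(s) of t2.
- t1 (part_id=1) pairs with 6 row(s) of t2.
- t1 (part_id=3) pairs with 6 row(s) of t2.
- t1 (part_id=1) pairs with 6 row(s) of t2.
Total: 41 rows.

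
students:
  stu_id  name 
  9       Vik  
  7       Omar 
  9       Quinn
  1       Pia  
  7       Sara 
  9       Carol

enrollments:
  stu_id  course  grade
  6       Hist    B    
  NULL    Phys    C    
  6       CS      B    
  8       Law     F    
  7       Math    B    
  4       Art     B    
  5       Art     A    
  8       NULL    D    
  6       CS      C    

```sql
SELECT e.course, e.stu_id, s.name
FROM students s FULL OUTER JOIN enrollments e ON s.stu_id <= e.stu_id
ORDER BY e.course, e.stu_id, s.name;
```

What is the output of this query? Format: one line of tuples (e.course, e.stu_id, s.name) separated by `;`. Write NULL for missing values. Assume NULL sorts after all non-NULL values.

FULL OUTER JOIN keeps every row from both sides; unmatched rows get NULL for the other side's columns.
Matching on s.stu_id <= e.stu_id. A NULL in a compared column never satisfies the condition.
- stu_id=9: no e row matches, row kept with e columns NULL.
- stu_id=7: 3 matching e row(s), so 3 row(s) emitted.
- stu_id=9: no e row matches, row kept with e columns NULL.
- stu_id=1: 8 matching e row(s), so 8 row(s) emitted.
- stu_id=7: 3 matching e row(s), so 3 row(s) emitted.
- stu_id=9: no e row matches, row kept with e columns NULL.
- plus 1 unmatched e row(s), each kept with NULL s columns.

(Art, 4, Pia); (Art, 5, Pia); (CS, 6, Pia); (CS, 6, Pia); (Hist, 6, Pia); (Law, 8, Omar); (Law, 8, Pia); (Law, 8, Sara); (Math, 7, Omar); (Math, 7, Pia); (Math, 7, Sara); (Phys, NULL, NULL); (NULL, 8, Omar); (NULL, 8, Pia); (NULL, 8, Sara); (NULL, NULL, Carol); (NULL, NULL, Quinn); (NULL, NULL, Vik)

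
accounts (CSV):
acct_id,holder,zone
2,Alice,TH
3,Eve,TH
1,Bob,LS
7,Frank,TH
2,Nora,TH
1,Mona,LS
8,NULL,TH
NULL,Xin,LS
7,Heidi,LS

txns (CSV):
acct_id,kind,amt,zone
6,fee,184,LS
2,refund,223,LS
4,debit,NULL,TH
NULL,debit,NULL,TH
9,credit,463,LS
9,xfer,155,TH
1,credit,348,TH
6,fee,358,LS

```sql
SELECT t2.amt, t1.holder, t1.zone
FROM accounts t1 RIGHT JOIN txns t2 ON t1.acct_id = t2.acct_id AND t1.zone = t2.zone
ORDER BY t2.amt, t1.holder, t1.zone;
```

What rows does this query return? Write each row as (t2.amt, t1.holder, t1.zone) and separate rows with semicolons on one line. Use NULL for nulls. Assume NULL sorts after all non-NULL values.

(155, NULL, NULL); (184, NULL, NULL); (223, NULL, NULL); (348, NULL, NULL); (358, NULL, NULL); (463, NULL, NULL); (NULL, NULL, NULL); (NULL, NULL, NULL)

RIGHT JOIN keeps every row from `txns`; unmatched rows get NULL for `accounts`'s columns.
Matching on t1.acct_id = t2.acct_id AND t1.zone = t2.zone. A NULL in a compared column never satisfies the condition.
- acct_id=2, zone=TH: no matching t2 row.
- acct_id=3, zone=TH: no matching t2 row.
- acct_id=1, zone=LS: no matching t2 row.
- acct_id=7, zone=TH: no matching t2 row.
- acct_id=2, zone=TH: no matching t2 row.
- acct_id=1, zone=LS: no matching t2 row.
- acct_id=8, zone=TH: no matching t2 row.
- acct_id=NULL, zone=LS: no matching t2 row.
- acct_id=7, zone=LS: no matching t2 row.
- plus 8 unmatched t2 row(s), each kept with NULL t1 columns.
After projecting and ordering:
t2.amt | t1.holder | t1.zone
155 | NULL | NULL
184 | NULL | NULL
223 | NULL | NULL
348 | NULL | NULL
358 | NULL | NULL
463 | NULL | NULL
NULL | NULL | NULL
NULL | NULL | NULL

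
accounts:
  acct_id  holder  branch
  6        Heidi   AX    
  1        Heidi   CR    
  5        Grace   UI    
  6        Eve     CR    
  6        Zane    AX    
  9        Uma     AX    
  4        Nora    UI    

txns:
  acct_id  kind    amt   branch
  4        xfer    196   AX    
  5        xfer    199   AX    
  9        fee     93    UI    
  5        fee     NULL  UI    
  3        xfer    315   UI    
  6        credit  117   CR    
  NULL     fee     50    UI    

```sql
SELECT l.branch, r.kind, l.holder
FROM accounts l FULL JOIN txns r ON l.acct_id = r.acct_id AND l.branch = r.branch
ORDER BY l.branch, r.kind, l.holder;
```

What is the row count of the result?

12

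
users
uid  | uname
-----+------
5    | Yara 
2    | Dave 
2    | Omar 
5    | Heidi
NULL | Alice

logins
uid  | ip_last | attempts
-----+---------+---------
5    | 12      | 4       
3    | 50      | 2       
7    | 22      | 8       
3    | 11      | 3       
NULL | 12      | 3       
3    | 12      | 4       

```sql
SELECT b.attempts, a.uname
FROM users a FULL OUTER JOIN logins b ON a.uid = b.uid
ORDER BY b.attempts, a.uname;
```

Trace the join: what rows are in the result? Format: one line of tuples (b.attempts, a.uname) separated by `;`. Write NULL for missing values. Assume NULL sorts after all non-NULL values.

(2, NULL); (3, NULL); (3, NULL); (4, Heidi); (4, Yara); (4, NULL); (8, NULL); (NULL, Alice); (NULL, Dave); (NULL, Omar)

FULL OUTER JOIN keeps every row from both sides; unmatched rows get NULL for the other side's columns.
Matching on a.uid = b.uid. A NULL in a compared column never satisfies the condition.
Matched pairs: 2; unmatched a rows kept: 3; unmatched b rows kept: 5.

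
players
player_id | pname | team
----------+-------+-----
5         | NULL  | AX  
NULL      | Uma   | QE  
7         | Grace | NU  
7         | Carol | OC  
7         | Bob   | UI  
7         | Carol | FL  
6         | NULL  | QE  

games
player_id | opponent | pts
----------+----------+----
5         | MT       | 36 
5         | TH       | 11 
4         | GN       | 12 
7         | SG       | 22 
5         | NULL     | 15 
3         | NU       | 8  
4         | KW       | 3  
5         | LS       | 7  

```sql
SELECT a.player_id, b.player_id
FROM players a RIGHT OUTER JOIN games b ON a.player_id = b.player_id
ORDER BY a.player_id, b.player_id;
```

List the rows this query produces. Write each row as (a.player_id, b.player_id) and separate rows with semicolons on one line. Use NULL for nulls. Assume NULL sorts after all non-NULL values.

RIGHT JOIN keeps every row from `games`; unmatched rows get NULL for `players`'s columns.
Matching on a.player_id = b.player_id. A NULL in a compared column never satisfies the condition.
- a[0] player_id=5 → 4 match(es) in b → 4 row(s).
- a[1] player_id=NULL → no match.
- a[2] player_id=7 → 1 match(es) in b → 1 row(s).
- a[3] player_id=7 → 1 match(es) in b → 1 row(s).
- a[4] player_id=7 → 1 match(es) in b → 1 row(s).
- a[5] player_id=7 → 1 match(es) in b → 1 row(s).
- a[6] player_id=6 → no match.
- plus 3 unmatched b row(s), each kept with NULL a columns.

(5, 5); (5, 5); (5, 5); (5, 5); (7, 7); (7, 7); (7, 7); (7, 7); (NULL, 3); (NULL, 4); (NULL, 4)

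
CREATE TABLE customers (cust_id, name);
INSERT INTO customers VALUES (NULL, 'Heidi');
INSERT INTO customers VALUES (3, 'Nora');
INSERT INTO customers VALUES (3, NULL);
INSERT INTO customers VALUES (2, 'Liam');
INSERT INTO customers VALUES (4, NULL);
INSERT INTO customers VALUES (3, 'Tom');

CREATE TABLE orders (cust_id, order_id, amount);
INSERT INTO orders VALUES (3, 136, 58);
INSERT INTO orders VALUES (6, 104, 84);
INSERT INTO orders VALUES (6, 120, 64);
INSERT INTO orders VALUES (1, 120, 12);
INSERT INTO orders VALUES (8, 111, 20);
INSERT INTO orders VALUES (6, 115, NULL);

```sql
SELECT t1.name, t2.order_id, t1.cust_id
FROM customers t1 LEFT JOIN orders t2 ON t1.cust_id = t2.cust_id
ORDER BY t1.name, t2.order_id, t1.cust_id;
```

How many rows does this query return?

6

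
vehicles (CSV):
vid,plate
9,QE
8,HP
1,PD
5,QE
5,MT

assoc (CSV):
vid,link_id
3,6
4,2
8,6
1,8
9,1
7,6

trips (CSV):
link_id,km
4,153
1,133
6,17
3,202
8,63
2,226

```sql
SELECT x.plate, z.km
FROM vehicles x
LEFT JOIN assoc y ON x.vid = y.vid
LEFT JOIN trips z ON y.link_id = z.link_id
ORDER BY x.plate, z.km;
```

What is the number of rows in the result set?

Step 1 — x LEFT JOIN y on vid → 5 row(s).
Then LEFT JOIN `trips z` on link_id: each of those 5 rows is kept; rows whose y.link_id has no match in z get NULL for z's columns.
Result: 5 row(s).

5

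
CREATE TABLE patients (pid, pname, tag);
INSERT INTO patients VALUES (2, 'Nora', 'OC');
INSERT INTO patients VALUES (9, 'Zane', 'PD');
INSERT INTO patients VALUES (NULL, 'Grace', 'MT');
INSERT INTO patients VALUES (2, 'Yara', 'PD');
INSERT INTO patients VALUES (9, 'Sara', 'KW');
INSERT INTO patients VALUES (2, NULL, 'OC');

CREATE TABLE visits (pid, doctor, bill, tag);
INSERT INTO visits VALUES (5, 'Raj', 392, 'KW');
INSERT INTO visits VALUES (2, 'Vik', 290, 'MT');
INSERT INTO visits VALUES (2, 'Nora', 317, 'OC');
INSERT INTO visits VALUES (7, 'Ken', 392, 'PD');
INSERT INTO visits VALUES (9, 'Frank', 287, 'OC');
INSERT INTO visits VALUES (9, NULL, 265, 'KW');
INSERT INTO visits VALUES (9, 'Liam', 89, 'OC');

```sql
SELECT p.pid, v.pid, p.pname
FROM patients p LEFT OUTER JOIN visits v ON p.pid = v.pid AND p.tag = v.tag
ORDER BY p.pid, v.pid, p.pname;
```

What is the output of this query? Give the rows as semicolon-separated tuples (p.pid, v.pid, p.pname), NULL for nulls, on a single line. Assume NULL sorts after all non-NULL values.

(2, 2, Nora); (2, 2, NULL); (2, NULL, Yara); (9, 9, Sara); (9, NULL, Zane); (NULL, NULL, Grace)

LEFT JOIN keeps every row from `patients`; unmatched rows get NULL for `visits`'s columns.
Matching on p.pid = v.pid AND p.tag = v.tag. A NULL in a compared column never satisfies the condition.
- pid=2, tag=OC: 1 matching v row(s), so 1 row(s) emitted.
- pid=9, tag=PD: no v row matches, row kept with v columns NULL.
- pid=NULL, tag=MT: no v row matches, row kept with v columns NULL.
- pid=2, tag=PD: no v row matches, row kept with v columns NULL.
- pid=9, tag=KW: 1 matching v row(s), so 1 row(s) emitted.
- pid=2, tag=OC: 1 matching v row(s), so 1 row(s) emitted.
After projecting and ordering:
p.pid | v.pid | p.pname
2 | 2 | Nora
2 | 2 | NULL
2 | NULL | Yara
9 | 9 | Sara
9 | NULL | Zane
NULL | NULL | Grace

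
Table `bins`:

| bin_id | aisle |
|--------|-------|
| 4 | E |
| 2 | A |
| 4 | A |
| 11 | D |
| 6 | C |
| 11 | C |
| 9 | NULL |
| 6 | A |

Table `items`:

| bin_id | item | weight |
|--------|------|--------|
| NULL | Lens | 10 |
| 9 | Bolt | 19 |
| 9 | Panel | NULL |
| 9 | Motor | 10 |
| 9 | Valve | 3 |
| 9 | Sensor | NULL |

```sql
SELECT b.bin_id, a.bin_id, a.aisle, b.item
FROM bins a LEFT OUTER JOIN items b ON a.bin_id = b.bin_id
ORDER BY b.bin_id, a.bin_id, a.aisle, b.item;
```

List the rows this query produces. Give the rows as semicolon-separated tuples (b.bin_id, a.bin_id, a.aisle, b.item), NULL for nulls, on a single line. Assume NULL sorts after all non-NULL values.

LEFT JOIN keeps every row from `bins`; unmatched rows get NULL for `items`'s columns.
Matching on a.bin_id = b.bin_id. A NULL in a compared column never satisfies the condition.
- a (bin_id=4) has no partner → padded with NULL.
- a (bin_id=2) has no partner → padded with NULL.
- a (bin_id=4) has no partner → padded with NULL.
- a (bin_id=11) has no partner → padded with NULL.
- a (bin_id=6) has no partner → padded with NULL.
- a (bin_id=11) has no partner → padded with NULL.
- a (bin_id=9) pairs with 5 row(s) of b.
- a (bin_id=6) has no partner → padded with NULL.

(9, 9, NULL, Bolt); (9, 9, NULL, Motor); (9, 9, NULL, Panel); (9, 9, NULL, Sensor); (9, 9, NULL, Valve); (NULL, 2, A, NULL); (NULL, 4, A, NULL); (NULL, 4, E, NULL); (NULL, 6, A, NULL); (NULL, 6, C, NULL); (NULL, 11, C, NULL); (NULL, 11, D, NULL)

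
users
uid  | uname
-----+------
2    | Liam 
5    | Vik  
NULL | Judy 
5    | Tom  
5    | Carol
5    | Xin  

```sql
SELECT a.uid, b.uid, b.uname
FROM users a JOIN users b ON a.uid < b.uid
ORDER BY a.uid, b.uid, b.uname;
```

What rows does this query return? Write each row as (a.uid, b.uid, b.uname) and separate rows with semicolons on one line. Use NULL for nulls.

INNER JOIN keeps only pairs where the ON condition holds.
Matching on a.uid < b.uid. A NULL in a compared column never satisfies the condition.
Matched pairs: 4.

(2, 5, Carol); (2, 5, Tom); (2, 5, Vik); (2, 5, Xin)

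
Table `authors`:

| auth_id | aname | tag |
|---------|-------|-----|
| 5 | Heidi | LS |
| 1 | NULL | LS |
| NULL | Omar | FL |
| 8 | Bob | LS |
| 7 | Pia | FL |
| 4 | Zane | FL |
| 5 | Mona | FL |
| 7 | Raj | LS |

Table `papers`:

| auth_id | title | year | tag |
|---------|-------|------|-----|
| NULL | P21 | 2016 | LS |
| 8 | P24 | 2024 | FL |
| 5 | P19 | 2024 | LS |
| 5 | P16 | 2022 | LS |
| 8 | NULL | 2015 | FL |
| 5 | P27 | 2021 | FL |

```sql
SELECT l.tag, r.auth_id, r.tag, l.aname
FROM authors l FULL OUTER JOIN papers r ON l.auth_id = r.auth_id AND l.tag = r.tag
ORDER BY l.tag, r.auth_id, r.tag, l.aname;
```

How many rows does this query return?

FULL OUTER JOIN keeps every row from both sides; unmatched rows get NULL for the other side's columns.
Matching on l.auth_id = r.auth_id AND l.tag = r.tag. A NULL in a compared column never satisfies the condition.
- l[0] auth_id=5, tag=LS → 2 match(es) in r → 2 row(s).
- l[1] auth_id=1, tag=LS → no match; kept with NULLs on the r side.
- l[2] auth_id=NULL, tag=FL → no match; kept with NULLs on the r side.
- l[3] auth_id=8, tag=LS → no match; kept with NULLs on the r side.
- l[4] auth_id=7, tag=FL → no match; kept with NULLs on the r side.
- l[5] auth_id=4, tag=FL → no match; kept with NULLs on the r side.
- l[6] auth_id=5, tag=FL → 1 match(es) in r → 1 row(s).
- l[7] auth_id=7, tag=LS → no match; kept with NULLs on the r side.
- 3 row(s) from r found no l partner → padded with NULL.
Total: 3 matched + 9 padded = 12 rows.

12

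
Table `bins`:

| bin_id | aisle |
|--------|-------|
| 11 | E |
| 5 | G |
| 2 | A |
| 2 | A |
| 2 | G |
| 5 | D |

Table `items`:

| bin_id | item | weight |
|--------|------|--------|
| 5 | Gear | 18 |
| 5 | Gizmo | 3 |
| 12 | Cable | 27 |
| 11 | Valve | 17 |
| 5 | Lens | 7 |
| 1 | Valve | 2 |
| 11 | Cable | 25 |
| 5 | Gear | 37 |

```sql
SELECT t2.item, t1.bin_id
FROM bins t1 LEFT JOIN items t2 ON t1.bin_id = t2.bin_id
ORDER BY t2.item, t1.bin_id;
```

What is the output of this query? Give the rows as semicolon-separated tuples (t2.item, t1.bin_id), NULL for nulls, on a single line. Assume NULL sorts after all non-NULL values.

(Cable, 11); (Gear, 5); (Gear, 5); (Gear, 5); (Gear, 5); (Gizmo, 5); (Gizmo, 5); (Lens, 5); (Lens, 5); (Valve, 11); (NULL, 2); (NULL, 2); (NULL, 2)

LEFT JOIN keeps every row from `bins`; unmatched rows get NULL for `items`'s columns.
Matching on t1.bin_id = t2.bin_id.
Matched pairs: 10; unmatched t1 rows kept: 3.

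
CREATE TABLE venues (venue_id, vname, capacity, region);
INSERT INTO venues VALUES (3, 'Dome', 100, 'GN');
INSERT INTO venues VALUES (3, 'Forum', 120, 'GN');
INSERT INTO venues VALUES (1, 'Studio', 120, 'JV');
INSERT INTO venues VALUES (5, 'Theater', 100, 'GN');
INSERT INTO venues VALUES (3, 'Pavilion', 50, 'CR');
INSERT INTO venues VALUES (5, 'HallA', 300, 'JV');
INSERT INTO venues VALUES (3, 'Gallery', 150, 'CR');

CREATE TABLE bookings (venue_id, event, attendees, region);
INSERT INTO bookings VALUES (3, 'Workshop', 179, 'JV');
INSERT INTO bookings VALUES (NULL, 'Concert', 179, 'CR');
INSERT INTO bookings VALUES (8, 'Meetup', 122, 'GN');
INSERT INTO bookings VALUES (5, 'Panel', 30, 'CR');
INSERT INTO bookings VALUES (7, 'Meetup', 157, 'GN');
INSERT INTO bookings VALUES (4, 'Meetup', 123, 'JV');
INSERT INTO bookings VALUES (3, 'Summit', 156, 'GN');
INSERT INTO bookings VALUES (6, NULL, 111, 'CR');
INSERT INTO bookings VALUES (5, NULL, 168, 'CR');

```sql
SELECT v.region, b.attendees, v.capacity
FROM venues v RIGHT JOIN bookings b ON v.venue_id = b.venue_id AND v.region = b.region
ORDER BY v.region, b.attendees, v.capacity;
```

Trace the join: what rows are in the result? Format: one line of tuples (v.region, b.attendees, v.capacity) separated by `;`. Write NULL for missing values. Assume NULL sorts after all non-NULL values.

(GN, 156, 100); (GN, 156, 120); (NULL, 30, NULL); (NULL, 111, NULL); (NULL, 122, NULL); (NULL, 123, NULL); (NULL, 157, NULL); (NULL, 168, NULL); (NULL, 179, NULL); (NULL, 179, NULL)

RIGHT JOIN keeps every row from `bookings`; unmatched rows get NULL for `venues`'s columns.
Matching on v.venue_id = b.venue_id AND v.region = b.region. A NULL in a compared column never satisfies the condition.
- venue_id=3, region=GN: 1 matching b row(s), so 1 row(s) emitted.
- venue_id=3, region=GN: 1 matching b row(s), so 1 row(s) emitted.
- venue_id=1, region=JV: no matching b row.
- venue_id=5, region=GN: no matching b row.
- venue_id=3, region=CR: no matching b row.
- venue_id=5, region=JV: no matching b row.
- venue_id=3, region=CR: no matching b row.
- 8 b row(s) had no v match → kept, v columns NULL.
After projecting and ordering:
v.region | b.attendees | v.capacity
GN | 156 | 100
GN | 156 | 120
NULL | 30 | NULL
NULL | 111 | NULL
NULL | 122 | NULL
NULL | 123 | NULL
NULL | 157 | NULL
NULL | 168 | NULL
NULL | 179 | NULL
NULL | 179 | NULL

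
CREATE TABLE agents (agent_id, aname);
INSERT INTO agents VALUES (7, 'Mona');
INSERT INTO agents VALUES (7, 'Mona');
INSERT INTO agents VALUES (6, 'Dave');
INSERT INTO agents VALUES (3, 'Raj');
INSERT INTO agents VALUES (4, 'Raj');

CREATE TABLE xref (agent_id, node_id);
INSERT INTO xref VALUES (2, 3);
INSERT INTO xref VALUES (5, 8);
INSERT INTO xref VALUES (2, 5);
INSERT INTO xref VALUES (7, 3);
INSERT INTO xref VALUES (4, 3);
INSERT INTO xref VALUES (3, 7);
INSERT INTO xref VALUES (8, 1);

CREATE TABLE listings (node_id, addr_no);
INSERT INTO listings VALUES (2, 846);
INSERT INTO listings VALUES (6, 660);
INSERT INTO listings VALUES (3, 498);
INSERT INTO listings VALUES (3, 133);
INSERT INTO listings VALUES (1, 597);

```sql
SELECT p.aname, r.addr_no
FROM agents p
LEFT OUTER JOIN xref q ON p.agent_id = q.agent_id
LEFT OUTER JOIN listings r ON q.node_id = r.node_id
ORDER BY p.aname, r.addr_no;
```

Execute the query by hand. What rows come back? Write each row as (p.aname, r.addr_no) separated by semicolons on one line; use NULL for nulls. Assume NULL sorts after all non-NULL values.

Joins associate left-to-right: agents LEFT JOIN xref on agent_id gives 5 intermediate row(s).
Then LEFT JOIN `listings r` on node_id: each of those 5 rows is kept; rows whose q.node_id has no match in r get NULL for r's columns.

(Dave, NULL); (Mona, 133); (Mona, 133); (Mona, 498); (Mona, 498); (Raj, 133); (Raj, 498); (Raj, NULL)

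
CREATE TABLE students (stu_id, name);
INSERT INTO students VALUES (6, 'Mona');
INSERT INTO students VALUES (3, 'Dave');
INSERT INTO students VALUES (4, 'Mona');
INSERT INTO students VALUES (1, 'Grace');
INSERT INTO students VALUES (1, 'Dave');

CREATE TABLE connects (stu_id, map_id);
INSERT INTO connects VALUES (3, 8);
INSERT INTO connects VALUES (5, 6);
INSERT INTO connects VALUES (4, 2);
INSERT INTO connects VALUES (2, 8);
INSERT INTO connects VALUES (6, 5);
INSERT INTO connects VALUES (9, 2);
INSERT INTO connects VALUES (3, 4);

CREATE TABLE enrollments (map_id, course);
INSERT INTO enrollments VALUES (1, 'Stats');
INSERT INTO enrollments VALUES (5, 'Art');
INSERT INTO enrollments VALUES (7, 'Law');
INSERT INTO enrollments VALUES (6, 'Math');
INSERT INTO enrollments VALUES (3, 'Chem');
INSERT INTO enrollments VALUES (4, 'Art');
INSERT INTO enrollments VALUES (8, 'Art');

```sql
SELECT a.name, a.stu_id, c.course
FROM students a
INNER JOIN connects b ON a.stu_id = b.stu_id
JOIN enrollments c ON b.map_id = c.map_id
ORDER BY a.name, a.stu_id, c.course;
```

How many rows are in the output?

Joins associate left-to-right: students INNER JOIN connects on stu_id gives 4 intermediate row(s).
Then INNER JOIN `enrollments c` on map_id: keep only rows whose b.map_id appears in c.
Result: 3 row(s).

3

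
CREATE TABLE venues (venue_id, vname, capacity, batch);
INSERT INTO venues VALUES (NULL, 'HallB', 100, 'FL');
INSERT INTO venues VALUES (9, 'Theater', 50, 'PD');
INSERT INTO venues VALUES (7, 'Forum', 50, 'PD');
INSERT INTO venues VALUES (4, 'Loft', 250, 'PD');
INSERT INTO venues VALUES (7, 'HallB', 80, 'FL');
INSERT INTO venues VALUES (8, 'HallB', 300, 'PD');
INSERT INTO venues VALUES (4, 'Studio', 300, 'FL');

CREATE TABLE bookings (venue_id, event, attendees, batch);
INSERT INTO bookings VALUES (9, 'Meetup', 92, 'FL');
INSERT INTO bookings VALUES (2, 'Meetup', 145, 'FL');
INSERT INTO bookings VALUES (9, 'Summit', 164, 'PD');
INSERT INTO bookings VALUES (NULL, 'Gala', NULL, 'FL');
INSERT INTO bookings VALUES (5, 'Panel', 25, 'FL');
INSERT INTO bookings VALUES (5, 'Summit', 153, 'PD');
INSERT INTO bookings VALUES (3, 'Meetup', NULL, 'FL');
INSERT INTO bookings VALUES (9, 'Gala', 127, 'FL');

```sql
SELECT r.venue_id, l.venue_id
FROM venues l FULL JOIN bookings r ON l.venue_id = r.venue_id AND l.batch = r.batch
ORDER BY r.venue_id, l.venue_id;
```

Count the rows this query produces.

FULL OUTER JOIN keeps every row from both sides; unmatched rows get NULL for the other side's columns.
Matching on l.venue_id = r.venue_id AND l.batch = r.batch. A NULL in a compared column never satisfies the condition.
Matched pairs: 1; unmatched l rows kept: 6; unmatched r rows kept: 7.
Total: 1 matched + 13 padded = 14 rows.

14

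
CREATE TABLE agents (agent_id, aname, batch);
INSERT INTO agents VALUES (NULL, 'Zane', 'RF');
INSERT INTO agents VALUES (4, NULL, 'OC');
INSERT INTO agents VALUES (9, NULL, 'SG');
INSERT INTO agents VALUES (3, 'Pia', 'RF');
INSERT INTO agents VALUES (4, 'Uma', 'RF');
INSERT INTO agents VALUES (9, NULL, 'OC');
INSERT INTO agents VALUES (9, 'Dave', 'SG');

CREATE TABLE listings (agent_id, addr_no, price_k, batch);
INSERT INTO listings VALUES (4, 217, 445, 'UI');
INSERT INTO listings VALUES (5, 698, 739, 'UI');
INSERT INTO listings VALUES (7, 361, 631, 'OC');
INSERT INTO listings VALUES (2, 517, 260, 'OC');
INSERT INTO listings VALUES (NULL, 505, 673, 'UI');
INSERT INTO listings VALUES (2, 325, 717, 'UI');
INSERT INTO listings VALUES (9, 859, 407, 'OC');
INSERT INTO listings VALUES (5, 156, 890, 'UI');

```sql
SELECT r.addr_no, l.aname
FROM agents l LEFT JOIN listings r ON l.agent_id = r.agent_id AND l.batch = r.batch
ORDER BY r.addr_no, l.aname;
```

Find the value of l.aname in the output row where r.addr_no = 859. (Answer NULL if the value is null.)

NULL

LEFT JOIN keeps every row from `agents`; unmatched rows get NULL for `listings`'s columns.
Matching on l.agent_id = r.agent_id AND l.batch = r.batch. A NULL in a compared column never satisfies the condition.
Matched pairs: 1; unmatched l rows kept: 6.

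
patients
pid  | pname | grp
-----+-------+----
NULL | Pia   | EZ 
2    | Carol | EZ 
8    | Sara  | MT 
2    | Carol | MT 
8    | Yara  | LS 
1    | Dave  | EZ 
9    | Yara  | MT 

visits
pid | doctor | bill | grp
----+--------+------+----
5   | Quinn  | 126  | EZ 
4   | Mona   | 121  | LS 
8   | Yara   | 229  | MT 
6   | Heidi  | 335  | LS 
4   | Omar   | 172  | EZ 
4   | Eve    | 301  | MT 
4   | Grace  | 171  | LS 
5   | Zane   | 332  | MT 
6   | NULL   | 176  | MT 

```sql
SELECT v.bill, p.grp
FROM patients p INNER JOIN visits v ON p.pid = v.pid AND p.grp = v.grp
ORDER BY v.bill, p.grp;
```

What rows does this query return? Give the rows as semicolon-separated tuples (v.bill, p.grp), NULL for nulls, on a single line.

INNER JOIN keeps only pairs where the ON condition holds.
Matching on p.pid = v.pid AND p.grp = v.grp. A NULL in a compared column never satisfies the condition.
- p (pid=NULL, grp=EZ) has no partner → excluded.
- p (pid=2, grp=EZ) has no partner → excluded.
- p (pid=8, grp=MT) pairs with 1 row(s) of v.
- p (pid=2, grp=MT) has no partner → excluded.
- p (pid=8, grp=LS) has no partner → excluded.
- p (pid=1, grp=EZ) has no partner → excluded.
- p (pid=9, grp=MT) has no partner → excluded.
After projecting and ordering:
v.bill | p.grp
229 | MT

(229, MT)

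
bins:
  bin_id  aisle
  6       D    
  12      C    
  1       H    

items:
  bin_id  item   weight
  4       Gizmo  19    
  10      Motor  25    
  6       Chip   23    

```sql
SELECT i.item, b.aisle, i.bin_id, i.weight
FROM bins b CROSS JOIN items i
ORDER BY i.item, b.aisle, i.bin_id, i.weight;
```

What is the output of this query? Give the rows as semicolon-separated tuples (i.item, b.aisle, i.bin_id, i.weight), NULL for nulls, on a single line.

(Chip, C, 6, 23); (Chip, D, 6, 23); (Chip, H, 6, 23); (Gizmo, C, 4, 19); (Gizmo, D, 4, 19); (Gizmo, H, 4, 19); (Motor, C, 10, 25); (Motor, D, 10, 25); (Motor, H, 10, 25)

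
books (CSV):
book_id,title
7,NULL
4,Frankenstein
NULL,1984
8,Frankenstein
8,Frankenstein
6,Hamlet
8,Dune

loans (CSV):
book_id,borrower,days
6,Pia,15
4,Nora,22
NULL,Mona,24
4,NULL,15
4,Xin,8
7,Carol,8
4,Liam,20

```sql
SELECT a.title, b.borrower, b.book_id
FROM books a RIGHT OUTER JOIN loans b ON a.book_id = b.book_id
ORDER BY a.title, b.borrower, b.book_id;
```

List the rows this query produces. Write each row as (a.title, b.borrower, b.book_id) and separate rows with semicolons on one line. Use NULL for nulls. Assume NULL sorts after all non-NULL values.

(Frankenstein, Liam, 4); (Frankenstein, Nora, 4); (Frankenstein, Xin, 4); (Frankenstein, NULL, 4); (Hamlet, Pia, 6); (NULL, Carol, 7); (NULL, Mona, NULL)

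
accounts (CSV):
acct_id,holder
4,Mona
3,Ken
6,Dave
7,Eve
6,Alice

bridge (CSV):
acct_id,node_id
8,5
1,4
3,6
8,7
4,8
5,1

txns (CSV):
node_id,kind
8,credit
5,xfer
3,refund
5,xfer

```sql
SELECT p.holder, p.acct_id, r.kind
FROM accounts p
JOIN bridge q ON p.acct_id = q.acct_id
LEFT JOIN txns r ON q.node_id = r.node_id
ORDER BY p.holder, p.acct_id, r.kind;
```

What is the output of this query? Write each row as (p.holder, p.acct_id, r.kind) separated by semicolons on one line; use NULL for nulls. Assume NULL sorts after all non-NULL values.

Step 1 — p INNER JOIN q on acct_id → 2 row(s).
Then LEFT JOIN `txns r` on node_id: each of those 2 rows is kept; rows whose q.node_id has no match in r get NULL for r's columns.

(Ken, 3, NULL); (Mona, 4, credit)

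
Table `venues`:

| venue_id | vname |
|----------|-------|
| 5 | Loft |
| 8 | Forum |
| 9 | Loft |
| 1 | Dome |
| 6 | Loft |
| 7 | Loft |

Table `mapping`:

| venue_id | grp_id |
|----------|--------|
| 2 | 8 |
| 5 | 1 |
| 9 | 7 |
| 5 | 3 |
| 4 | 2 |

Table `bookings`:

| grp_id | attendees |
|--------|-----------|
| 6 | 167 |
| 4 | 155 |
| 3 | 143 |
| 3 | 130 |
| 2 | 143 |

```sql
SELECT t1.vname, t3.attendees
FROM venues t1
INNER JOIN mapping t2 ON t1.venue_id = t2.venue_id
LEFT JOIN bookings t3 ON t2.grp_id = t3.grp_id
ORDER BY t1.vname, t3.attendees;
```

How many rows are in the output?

4

Evaluate left to right. First `venues t1 INNER JOIN mapping t2` on venue_id: 3 row(s).
Then LEFT JOIN `bookings t3` on grp_id: each of those 3 rows is kept; rows whose t2.grp_id has no match in t3 get NULL for t3's columns.
Result: 4 row(s).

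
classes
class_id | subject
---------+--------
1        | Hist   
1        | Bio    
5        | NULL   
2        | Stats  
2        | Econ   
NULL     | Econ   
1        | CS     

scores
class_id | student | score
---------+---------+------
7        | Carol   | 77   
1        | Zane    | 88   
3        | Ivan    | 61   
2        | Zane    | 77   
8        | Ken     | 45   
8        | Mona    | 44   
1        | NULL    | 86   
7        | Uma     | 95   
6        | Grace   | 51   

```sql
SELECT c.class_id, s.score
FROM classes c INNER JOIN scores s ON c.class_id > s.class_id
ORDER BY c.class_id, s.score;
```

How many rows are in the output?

8

INNER JOIN keeps only pairs where the ON condition holds.
Matching on c.class_id > s.class_id. A NULL in a compared column never satisfies the condition.
- class_id=1: no matching s row, dropped.
- class_id=1: no matching s row, dropped.
- class_id=5: 4 matching s row(s), so 4 row(s) emitted.
- class_id=2: 2 matching s row(s), so 2 row(s) emitted.
- class_id=2: 2 matching s row(s), so 2 row(s) emitted.
- class_id=NULL: no matching s row, dropped.
- class_id=1: no matching s row, dropped.
Total: 8 rows.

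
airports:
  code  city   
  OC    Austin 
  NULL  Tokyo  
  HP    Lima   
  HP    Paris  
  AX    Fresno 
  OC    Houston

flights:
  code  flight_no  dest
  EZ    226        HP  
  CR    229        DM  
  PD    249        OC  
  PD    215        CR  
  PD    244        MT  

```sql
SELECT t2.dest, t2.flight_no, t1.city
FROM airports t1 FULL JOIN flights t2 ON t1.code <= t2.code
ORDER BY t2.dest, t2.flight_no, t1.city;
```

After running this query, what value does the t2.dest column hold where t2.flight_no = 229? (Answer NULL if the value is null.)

DM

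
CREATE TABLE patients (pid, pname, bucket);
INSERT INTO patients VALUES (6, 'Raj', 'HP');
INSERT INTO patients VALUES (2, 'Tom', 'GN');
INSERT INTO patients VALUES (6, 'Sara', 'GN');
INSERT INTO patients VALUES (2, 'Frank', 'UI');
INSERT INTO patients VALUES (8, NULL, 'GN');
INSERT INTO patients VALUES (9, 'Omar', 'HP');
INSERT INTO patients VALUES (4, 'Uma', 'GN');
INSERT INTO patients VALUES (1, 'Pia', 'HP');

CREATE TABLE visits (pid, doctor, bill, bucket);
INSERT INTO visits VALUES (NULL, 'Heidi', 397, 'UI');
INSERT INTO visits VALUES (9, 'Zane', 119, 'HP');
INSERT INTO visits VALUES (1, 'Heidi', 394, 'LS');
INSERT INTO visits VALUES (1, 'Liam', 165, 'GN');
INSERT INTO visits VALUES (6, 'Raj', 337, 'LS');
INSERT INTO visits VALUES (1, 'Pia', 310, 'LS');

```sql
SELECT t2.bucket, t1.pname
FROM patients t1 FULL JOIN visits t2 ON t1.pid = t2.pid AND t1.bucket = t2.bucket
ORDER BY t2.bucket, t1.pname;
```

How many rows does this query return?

13

FULL OUTER JOIN keeps every row from both sides; unmatched rows get NULL for the other side's columns.
Matching on t1.pid = t2.pid AND t1.bucket = t2.bucket. A NULL in a compared column never satisfies the condition.
- t1 row (pid=6, bucket=HP): no match → kept, t2 columns NULL.
- t1 row (pid=2, bucket=GN): no match → kept, t2 columns NULL.
- t1 row (pid=6, bucket=GN): no match → kept, t2 columns NULL.
- t1 row (pid=2, bucket=UI): no match → kept, t2 columns NULL.
- t1 row (pid=8, bucket=GN): no match → kept, t2 columns NULL.
- t1 row (pid=9, bucket=HP): matches 1 t2 row(s) → 1 output row(s).
- t1 row (pid=4, bucket=GN): no match → kept, t2 columns NULL.
- t1 row (pid=1, bucket=HP): no match → kept, t2 columns NULL.
- 5 row(s) from t2 found no t1 partner → padded with NULL.
Total: 1 matched + 12 padded = 13 rows.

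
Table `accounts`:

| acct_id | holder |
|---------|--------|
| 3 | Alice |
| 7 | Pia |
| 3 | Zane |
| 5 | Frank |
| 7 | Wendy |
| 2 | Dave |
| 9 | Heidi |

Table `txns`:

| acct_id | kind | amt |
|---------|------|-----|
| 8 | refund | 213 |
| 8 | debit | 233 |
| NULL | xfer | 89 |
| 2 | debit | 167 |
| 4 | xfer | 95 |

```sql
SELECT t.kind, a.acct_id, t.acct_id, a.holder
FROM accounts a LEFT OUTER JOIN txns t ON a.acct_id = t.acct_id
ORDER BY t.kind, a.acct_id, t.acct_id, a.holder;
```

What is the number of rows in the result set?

LEFT JOIN keeps every row from `accounts`; unmatched rows get NULL for `txns`'s columns.
Matching on a.acct_id = t.acct_id. A NULL in a compared column never satisfies the condition.
- acct_id=3: no t row matches, row kept with t columns NULL.
- acct_id=7: no t row matches, row kept with t columns NULL.
- acct_id=3: no t row matches, row kept with t columns NULL.
- acct_id=5: no t row matches, row kept with t columns NULL.
- acct_id=7: no t row matches, row kept with t columns NULL.
- acct_id=2: 1 matching t row(s), so 1 row(s) emitted.
- acct_id=9: no t row matches, row kept with t columns NULL.
Total: 1 matched + 6 padded = 7 rows.

7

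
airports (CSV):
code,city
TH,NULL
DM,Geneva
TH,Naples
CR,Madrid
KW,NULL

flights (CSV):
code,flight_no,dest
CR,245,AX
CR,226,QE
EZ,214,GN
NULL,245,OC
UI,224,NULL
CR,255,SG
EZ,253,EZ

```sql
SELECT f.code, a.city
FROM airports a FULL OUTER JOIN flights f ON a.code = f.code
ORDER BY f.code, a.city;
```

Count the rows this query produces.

FULL OUTER JOIN keeps every row from both sides; unmatched rows get NULL for the other side's columns.
Matching on a.code = f.code. A NULL in a compared column never satisfies the condition.
- code=TH: no f row matches, row kept with f columns NULL.
- code=DM: no f row matches, row kept with f columns NULL.
- code=TH: no f row matches, row kept with f columns NULL.
- code=CR: 3 matching f row(s), so 3 row(s) emitted.
- code=KW: no f row matches, row kept with f columns NULL.
- 4 f row(s) had no a match → kept, a columns NULL.
Total: 3 matched + 8 padded = 11 rows.

11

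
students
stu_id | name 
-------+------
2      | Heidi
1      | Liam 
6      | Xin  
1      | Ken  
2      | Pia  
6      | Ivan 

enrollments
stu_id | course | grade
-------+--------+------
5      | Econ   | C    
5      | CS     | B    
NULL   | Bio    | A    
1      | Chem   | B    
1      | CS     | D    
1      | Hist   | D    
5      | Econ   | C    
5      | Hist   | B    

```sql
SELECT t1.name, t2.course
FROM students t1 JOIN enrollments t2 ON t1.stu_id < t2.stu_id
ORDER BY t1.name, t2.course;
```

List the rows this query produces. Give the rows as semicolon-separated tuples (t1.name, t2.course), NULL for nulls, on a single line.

INNER JOIN keeps only pairs where the ON condition holds.
Matching on t1.stu_id < t2.stu_id. A NULL in a compared column never satisfies the condition.
Matched pairs: 16.

(Heidi, CS); (Heidi, Econ); (Heidi, Econ); (Heidi, Hist); (Ken, CS); (Ken, Econ); (Ken, Econ); (Ken, Hist); (Liam, CS); (Liam, Econ); (Liam, Econ); (Liam, Hist); (Pia, CS); (Pia, Econ); (Pia, Econ); (Pia, Hist)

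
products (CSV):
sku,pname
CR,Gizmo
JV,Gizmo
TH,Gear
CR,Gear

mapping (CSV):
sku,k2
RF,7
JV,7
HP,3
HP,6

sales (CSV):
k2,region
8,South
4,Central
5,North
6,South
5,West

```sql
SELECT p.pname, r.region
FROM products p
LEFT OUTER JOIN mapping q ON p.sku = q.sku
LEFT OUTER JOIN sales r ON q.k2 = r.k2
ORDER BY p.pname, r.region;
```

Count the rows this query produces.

Step 1 — p LEFT JOIN q on sku → 4 row(s).
Then LEFT JOIN `sales r` on k2: each of those 4 rows is kept; rows whose q.k2 has no match in r get NULL for r's columns.
Result: 4 row(s).

4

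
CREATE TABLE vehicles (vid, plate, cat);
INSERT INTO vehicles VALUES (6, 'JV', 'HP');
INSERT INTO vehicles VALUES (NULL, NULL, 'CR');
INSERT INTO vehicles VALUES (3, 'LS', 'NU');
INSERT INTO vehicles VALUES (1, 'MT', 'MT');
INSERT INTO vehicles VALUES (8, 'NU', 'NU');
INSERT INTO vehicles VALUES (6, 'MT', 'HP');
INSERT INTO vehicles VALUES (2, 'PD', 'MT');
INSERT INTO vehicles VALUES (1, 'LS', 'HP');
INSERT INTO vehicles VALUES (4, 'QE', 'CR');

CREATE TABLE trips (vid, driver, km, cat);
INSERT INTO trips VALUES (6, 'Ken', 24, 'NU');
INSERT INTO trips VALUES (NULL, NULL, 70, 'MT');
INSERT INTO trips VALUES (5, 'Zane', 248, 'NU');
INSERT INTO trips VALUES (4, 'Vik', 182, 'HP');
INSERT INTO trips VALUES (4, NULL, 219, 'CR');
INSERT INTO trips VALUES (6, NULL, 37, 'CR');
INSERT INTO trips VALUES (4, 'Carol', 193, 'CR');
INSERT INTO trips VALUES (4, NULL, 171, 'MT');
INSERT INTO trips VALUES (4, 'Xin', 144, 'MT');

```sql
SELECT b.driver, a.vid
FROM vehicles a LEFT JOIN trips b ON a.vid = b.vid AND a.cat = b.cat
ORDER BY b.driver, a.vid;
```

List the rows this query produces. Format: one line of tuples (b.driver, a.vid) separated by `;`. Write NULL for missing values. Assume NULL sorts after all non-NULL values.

LEFT JOIN keeps every row from `vehicles`; unmatched rows get NULL for `trips`'s columns.
Matching on a.vid = b.vid AND a.cat = b.cat. A NULL in a compared column never satisfies the condition.
- a[0] vid=6, cat=HP → no match; kept with NULLs on the b side.
- a[1] vid=NULL, cat=CR → no match; kept with NULLs on the b side.
- a[2] vid=3, cat=NU → no match; kept with NULLs on the b side.
- a[3] vid=1, cat=MT → no match; kept with NULLs on the b side.
- a[4] vid=8, cat=NU → no match; kept with NULLs on the b side.
- a[5] vid=6, cat=HP → no match; kept with NULLs on the b side.
- a[6] vid=2, cat=MT → no match; kept with NULLs on the b side.
- a[7] vid=1, cat=HP → no match; kept with NULLs on the b side.
- a[8] vid=4, cat=CR → 2 match(es) in b → 2 row(s).
After projecting and ordering:
b.driver | a.vid
Carol | 4
NULL | 1
NULL | 1
NULL | 2
NULL | 3
NULL | 4
NULL | 6
NULL | 6
NULL | 8
NULL | NULL

(Carol, 4); (NULL, 1); (NULL, 1); (NULL, 2); (NULL, 3); (NULL, 4); (NULL, 6); (NULL, 6); (NULL, 8); (NULL, NULL)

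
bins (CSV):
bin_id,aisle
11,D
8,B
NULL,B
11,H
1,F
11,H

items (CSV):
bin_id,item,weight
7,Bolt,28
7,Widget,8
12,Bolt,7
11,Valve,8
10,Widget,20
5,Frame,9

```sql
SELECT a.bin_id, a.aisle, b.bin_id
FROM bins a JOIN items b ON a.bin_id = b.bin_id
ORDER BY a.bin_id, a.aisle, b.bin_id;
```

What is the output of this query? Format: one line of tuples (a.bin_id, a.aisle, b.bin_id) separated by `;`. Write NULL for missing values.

(11, D, 11); (11, H, 11); (11, H, 11)

INNER JOIN keeps only pairs where the ON condition holds.
Matching on a.bin_id = b.bin_id. A NULL in a compared column never satisfies the condition.
- bin_id=11: 1 matching b row(s), so 1 row(s) emitted.
- bin_id=8: no matching b row, dropped.
- bin_id=NULL: no matching b row, dropped.
- bin_id=11: 1 matching b row(s), so 1 row(s) emitted.
- bin_id=1: no matching b row, dropped.
- bin_id=11: 1 matching b row(s), so 1 row(s) emitted.
After projecting and ordering:
a.bin_id | a.aisle | b.bin_id
11 | D | 11
11 | H | 11
11 | H | 11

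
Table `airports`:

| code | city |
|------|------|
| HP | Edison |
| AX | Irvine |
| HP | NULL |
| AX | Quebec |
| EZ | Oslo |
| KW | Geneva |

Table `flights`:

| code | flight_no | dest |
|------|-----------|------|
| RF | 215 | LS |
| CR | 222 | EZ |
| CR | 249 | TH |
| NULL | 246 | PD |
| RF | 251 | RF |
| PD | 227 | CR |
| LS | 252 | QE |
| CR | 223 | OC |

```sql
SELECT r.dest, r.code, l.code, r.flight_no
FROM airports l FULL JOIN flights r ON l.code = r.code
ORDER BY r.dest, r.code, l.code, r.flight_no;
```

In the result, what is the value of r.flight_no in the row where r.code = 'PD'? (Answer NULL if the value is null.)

227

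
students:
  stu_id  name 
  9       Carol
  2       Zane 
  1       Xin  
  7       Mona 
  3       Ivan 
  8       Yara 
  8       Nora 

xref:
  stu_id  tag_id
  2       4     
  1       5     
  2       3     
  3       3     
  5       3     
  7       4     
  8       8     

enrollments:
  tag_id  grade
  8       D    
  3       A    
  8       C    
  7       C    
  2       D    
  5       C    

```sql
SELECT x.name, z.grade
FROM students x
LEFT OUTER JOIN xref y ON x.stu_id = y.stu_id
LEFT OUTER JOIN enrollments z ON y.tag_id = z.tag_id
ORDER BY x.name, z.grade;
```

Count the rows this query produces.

10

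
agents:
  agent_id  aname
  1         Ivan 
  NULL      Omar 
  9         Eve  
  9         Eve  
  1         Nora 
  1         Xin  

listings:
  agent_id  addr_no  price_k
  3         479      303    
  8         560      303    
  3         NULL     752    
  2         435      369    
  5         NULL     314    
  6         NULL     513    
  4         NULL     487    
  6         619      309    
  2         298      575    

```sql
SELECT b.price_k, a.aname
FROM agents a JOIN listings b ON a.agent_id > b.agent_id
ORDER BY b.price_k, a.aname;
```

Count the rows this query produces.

INNER JOIN keeps only pairs where the ON condition holds.
Matching on a.agent_id > b.agent_id. A NULL in a compared column never satisfies the condition.
Matched pairs: 18.
Total: 18 rows.

18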